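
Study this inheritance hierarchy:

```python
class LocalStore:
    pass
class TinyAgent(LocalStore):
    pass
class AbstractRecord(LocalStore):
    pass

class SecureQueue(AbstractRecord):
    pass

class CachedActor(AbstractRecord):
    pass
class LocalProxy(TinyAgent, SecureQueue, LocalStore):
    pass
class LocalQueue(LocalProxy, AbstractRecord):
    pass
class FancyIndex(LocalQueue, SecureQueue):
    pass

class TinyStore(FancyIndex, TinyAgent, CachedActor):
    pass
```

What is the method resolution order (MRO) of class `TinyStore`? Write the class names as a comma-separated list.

L[TinyStore] = TinyStore + merge(L[FancyIndex], L[TinyAgent], L[CachedActor], [FancyIndex TinyAgent CachedActor])
  take FancyIndex:  [FancyIndex LocalQueue LocalProxy TinyAgent SecureQueue AbstractRecord LocalStore object] + [TinyAgent LocalStore object] + [CachedActor AbstractRecord LocalStore object] + [FancyIndex TinyAgent CachedActor]
  take LocalQueue:  [LocalQueue LocalProxy TinyAgent SecureQueue AbstractRecord LocalStore object] + [TinyAgent LocalStore object] + [CachedActor AbstractRecord LocalStore object] + [TinyAgent CachedActor]
  take LocalProxy:  [LocalProxy TinyAgent SecureQueue AbstractRecord LocalStore object] + [TinyAgent LocalStore object] + [CachedActor AbstractRecord LocalStore object] + [TinyAgent CachedActor]
  take TinyAgent:  [TinyAgent SecureQueue AbstractRecord LocalStore object] + [TinyAgent LocalStore object] + [CachedActor AbstractRecord LocalStore object] + [TinyAgent CachedActor]
  take SecureQueue:  [SecureQueue AbstractRecord LocalStore object] + [LocalStore object] + [CachedActor AbstractRecord LocalStore object] + [CachedActor]
  take CachedActor:  [AbstractRecord LocalStore object] + [LocalStore object] + [CachedActor AbstractRecord LocalStore object] + [CachedActor]
  take AbstractRecord:  [AbstractRecord LocalStore object] + [LocalStore object] + [AbstractRecord LocalStore object]
  take LocalStore:  [LocalStore object] + [LocalStore object] + [LocalStore object]
  take object:  [object] + [object] + [object]

TinyStore, FancyIndex, LocalQueue, LocalProxy, TinyAgent, SecureQueue, CachedActor, AbstractRecord, LocalStore, object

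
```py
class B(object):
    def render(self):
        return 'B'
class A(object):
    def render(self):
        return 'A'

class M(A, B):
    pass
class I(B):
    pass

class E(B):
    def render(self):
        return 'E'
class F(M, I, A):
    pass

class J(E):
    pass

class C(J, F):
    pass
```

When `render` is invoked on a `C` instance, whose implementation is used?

E

L[C] = C + merge(L[J], L[F], [J F])
  take J:  [J E B object] + [F M I A B object] + [J F]
  take E:  [E B object] + [F M I A B object] + [F]
  take F:  [B object] + [F M I A B object] + [F]
  take M:  [B object] + [M I A B object]
  take I:  [B object] + [I A B object]
  take A:  [B object] + [A B object]
  take B:  [B object] + [B object]
  take object:  [object] + [object]
MRO: C J E F M I A B object
render is defined in: A, B, E. First along the MRO is E.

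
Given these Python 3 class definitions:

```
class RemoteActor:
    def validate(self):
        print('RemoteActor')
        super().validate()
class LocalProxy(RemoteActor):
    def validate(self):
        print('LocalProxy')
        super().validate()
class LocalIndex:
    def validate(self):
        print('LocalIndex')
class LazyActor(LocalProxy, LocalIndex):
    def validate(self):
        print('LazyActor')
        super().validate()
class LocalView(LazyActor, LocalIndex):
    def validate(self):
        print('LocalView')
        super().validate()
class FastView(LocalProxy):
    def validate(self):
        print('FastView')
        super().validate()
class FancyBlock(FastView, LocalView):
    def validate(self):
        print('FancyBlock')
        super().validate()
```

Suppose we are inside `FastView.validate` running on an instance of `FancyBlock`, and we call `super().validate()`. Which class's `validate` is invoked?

L[FancyBlock] = FancyBlock + merge(L[FastView], L[LocalView], [FastView LocalView])
  take FastView:  [FastView LocalProxy RemoteActor object] + [LocalView LazyActor LocalProxy RemoteActor LocalIndex object] + [FastView LocalView]
  take LocalView:  [LocalProxy RemoteActor object] + [LocalView LazyActor LocalProxy RemoteActor LocalIndex object] + [LocalView]
  take LazyActor:  [LocalProxy RemoteActor object] + [LazyActor LocalProxy RemoteActor LocalIndex object]
  take LocalProxy:  [LocalProxy RemoteActor object] + [LocalProxy RemoteActor LocalIndex object]
  take RemoteActor:  [RemoteActor object] + [RemoteActor LocalIndex object]
  take LocalIndex:  [object] + [LocalIndex object]
  take object:  [object] + [object]
MRO: FancyBlock FastView LocalView LazyActor LocalProxy RemoteActor LocalIndex object
super() in FastView.validate on a FancyBlock instance goes to the class after FastView in FancyBlock's MRO: LocalView.

LocalView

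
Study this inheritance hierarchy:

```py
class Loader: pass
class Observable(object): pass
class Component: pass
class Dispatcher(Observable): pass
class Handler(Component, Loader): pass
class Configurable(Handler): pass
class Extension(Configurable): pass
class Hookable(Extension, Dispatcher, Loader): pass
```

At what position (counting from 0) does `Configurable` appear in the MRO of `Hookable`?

2

L[Hookable] = Hookable + merge(L[Extension], L[Dispatcher], L[Loader], [Extension Dispatcher Loader])
  take Extension:  [Extension Configurable Handler Component Loader object] + [Dispatcher Observable object] + [Loader object] + [Extension Dispatcher Loader]
  take Configurable:  [Configurable Handler Component Loader object] + [Dispatcher Observable object] + [Loader object] + [Dispatcher Loader]
  take Handler:  [Handler Component Loader object] + [Dispatcher Observable object] + [Loader object] + [Dispatcher Loader]
  take Component:  [Component Loader object] + [Dispatcher Observable object] + [Loader object] + [Dispatcher Loader]
  take Dispatcher:  [Loader object] + [Dispatcher Observable object] + [Loader object] + [Dispatcher Loader]
  take Loader:  [Loader object] + [Observable object] + [Loader object] + [Loader]
  take Observable:  [object] + [Observable object] + [object]
  take object:  [object] + [object] + [object]
MRO: Hookable Extension Configurable Handler Component Dispatcher Loader Observable object
Configurable sits at index 2.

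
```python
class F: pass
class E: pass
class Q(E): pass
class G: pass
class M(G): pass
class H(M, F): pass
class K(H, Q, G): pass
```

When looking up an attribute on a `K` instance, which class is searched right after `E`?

object

L[K] = K + merge(L[H], L[Q], L[G], [H Q G])
  take H:  [H M G F object] + [Q E object] + [G object] + [H Q G]
  take M:  [M G F object] + [Q E object] + [G object] + [Q G]
  take Q:  [G F object] + [Q E object] + [G object] + [Q G]
  take G:  [G F object] + [E object] + [G object] + [G]
  take F:  [F object] + [E object] + [object]
  take E:  [object] + [E object] + [object]
  take object:  [object] + [object] + [object]
MRO: K H M Q G F E object
E is at position 6; next is object.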